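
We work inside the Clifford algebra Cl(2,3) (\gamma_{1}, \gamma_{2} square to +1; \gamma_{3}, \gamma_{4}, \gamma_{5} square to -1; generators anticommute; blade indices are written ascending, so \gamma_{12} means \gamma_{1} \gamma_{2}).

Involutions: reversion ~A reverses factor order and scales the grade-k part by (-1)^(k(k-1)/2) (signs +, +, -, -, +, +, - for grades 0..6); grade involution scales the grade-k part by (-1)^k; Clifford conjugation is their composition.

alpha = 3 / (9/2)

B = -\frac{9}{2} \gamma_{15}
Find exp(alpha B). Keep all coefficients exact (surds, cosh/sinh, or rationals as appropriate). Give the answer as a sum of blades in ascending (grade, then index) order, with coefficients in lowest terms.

B^2 = (-\frac{9}{2})^2*(\gamma_{15})^2 = \frac{81}{4}*(+1) = \frac{81}{4} (a basis 2-blade squares to minus the product of its generators' squares).
B^2 = \frac{81}{4} — hyperbolic case — the even/odd split gives cosh and sinh: l = \frac{9}{2}, alpha*l = 3, so exp(alpha B) = cosh(3) + (sinh(3)/(\frac{9}{2}))*B = \cosh{\left(3 \right)} + (\frac{2 \sinh{\left(3 \right)}}{9})*B.
Answer: \cosh{\left(3 \right)} - \sinh{\left(3 \right)} \gamma_{15}


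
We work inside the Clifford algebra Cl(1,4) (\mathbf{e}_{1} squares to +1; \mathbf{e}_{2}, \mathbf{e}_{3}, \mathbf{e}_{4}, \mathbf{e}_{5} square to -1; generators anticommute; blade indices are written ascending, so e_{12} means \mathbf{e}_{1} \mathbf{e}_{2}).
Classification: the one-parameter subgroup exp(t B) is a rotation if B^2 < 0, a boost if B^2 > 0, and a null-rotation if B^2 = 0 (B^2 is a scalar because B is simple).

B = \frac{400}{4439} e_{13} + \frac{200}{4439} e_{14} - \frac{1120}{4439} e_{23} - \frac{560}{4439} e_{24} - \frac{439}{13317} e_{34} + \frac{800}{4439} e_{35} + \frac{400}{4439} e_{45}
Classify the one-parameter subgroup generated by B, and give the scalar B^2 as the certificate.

B^2 term by term: the squares give (\frac{400}{4439})^2*(e_{13})^2 + (\frac{200}{4439})^2*(e_{14})^2 + (-\frac{1120}{4439})^2*(e_{23})^2 + (-\frac{560}{4439})^2*(e_{24})^2 + (-\frac{439}{13317})^2*(e_{34})^2 + (\frac{800}{4439})^2*(e_{35})^2 + (\frac{400}{4439})^2*(e_{45})^2 = \frac{160000}{19704721}*(+1) + \frac{40000}{19704721}*(+1) + \frac{1254400}{19704721}*(-1) + \frac{313600}{19704721}*(-1) + \frac{192721}{177342489}*(-1) + \frac{640000}{19704721}*(-1) + \frac{160000}{19704721}*(-1) = -\frac{1}{9} (each basis 2-blade squares to minus the product of its generators' squares); cross terms between blades sharing an index anticommute and cancel; the commuting (index-disjoint) pairs give grade-4 terms 2*c*c'*(blade product), which cancel blade by blade — e_{1234}: \frac{448000}{19704721} - \frac{448000}{19704721} = 0; e_{1345}: \frac{320000}{19704721} - \frac{320000}{19704721} = 0; e_{2345}: -\frac{896000}{19704721} + \frac{896000}{19704721} = 0 — confirming B is simple. So B^2 = -\frac{1}{9}.
Answer: rotation, certificate B^2 = -\frac{1}{9}. One invariant decides it: the square -\frac{1}{9} survives every conjugation, and its sign is exactly the classification.


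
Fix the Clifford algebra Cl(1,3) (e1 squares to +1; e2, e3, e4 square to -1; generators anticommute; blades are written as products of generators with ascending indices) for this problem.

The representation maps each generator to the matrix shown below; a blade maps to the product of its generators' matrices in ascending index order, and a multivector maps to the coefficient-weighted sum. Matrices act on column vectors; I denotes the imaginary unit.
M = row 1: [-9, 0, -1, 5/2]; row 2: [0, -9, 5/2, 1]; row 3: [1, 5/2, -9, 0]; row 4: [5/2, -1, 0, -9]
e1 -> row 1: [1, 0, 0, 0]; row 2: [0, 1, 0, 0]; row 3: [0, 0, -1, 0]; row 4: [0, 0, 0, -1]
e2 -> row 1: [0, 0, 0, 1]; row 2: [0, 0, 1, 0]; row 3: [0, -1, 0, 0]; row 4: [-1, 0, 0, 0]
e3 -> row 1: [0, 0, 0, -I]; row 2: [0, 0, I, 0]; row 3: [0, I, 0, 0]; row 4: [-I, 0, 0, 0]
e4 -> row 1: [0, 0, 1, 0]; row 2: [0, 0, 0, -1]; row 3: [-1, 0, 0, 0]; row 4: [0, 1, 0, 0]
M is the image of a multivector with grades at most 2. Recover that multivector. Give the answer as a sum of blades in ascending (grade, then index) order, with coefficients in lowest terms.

Method: the blade images are trace-orthogonal — tr(rho(e_A) rho(e_B)^-1) = 4 if A = B and 0 otherwise — and rho(e_A)^-1 = (e_A)^2 * rho(e_A) with (e_A)^2 = +1 or -1, so the coefficient of e_A in the preimage is (e_A)^2 * tr(M rho(e_A))/4.
Nonzero projections over blades of grade <= 2: 1: (1)^2 = +1, tr(M 1) = -36, coefficient -9; e4: (e4)^2 = -1, tr(M rho(e4)) = 4, coefficient -1; e1 e2: (e1 e2)^2 = +1, tr(M rho(e1 e2)) = 10, coefficient 5/2. Every other blade of grade <= 2 projects to 0.
Answer: -9 - e4 + 5/2*e1 e2


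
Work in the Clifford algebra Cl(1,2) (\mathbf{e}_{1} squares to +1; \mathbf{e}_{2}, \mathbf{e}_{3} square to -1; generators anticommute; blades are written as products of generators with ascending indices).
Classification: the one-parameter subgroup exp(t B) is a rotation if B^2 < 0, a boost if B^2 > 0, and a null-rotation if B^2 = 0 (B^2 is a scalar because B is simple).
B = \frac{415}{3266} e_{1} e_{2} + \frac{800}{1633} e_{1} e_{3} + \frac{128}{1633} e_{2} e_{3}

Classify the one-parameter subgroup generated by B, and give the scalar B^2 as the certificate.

B^2 term by term: the squares give (\frac{415}{3266})^2*(e_{1} e_{2})^2 + (\frac{800}{1633})^2*(e_{1} e_{3})^2 + (\frac{128}{1633})^2*(e_{2} e_{3})^2 = \frac{172225}{10666756}*(+1) + \frac{640000}{2666689}*(+1) + \frac{16384}{2666689}*(-1) = \frac{1}{4} (each basis 2-blade squares to minus the product of its generators' squares); cross terms between blades sharing an index anticommute and cancel. So B^2 = \frac{1}{4}.
Answer: boost, certificate B^2 = \frac{1}{4}. Key observation: B^2 = \frac{1}{4} is a conjugation invariant, so its sign decides the class regardless of the surface form of B.


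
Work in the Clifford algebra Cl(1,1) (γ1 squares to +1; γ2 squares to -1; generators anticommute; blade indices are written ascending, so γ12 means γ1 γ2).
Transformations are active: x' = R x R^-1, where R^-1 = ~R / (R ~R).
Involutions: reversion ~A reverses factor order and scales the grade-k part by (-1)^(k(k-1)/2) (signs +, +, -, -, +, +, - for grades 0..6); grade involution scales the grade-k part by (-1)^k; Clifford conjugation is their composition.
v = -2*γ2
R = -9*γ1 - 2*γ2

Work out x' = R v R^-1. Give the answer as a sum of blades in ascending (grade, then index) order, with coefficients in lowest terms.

~R = -9*γ1 - 2*γ2, and R ~R = 77, so R^-1 = ~R / (77).
R v = -4 + 18*γ12
Answer: 72/77*γ1 + 170/77*γ2


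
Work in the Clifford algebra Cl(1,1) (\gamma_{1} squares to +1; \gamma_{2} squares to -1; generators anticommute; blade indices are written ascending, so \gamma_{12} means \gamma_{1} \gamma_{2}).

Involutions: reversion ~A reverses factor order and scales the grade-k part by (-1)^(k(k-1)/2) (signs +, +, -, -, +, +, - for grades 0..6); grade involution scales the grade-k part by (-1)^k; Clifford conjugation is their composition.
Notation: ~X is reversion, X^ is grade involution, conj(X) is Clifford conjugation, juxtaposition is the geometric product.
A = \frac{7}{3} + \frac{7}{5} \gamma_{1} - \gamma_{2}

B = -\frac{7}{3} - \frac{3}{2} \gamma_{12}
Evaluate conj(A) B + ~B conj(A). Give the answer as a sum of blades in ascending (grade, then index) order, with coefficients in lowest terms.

first term: -\frac{49}{9} + \frac{53}{30} \gamma_{1} - \frac{7}{30} \gamma_{2} - \frac{7}{2} \gamma_{12}
second term: -\frac{49}{9} + \frac{53}{30} \gamma_{1} - \frac{7}{30} \gamma_{2} + \frac{7}{2} \gamma_{12}
Answer: -\frac{98}{9} + \frac{53}{15} \gamma_{1} - \frac{7}{15} \gamma_{2}


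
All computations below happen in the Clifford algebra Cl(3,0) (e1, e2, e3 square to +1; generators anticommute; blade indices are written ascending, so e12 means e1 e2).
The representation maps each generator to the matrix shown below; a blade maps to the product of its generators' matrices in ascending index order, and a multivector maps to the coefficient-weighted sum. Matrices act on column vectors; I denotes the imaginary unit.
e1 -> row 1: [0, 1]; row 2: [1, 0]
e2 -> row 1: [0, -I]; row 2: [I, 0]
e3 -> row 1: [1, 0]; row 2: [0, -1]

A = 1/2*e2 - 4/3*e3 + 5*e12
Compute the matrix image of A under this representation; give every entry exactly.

Bivector images (products of the table entries): rho(e12) = rho(e1)rho(e2) = row 1: [I, 0]; row 2: [0, -I].
M = (1/2)*rho(e2) + (-4/3)*rho(e3) + (5)*rho(e12), summed entrywise:
Answer: row 1: [-4/3 + 5*I, -I/2]; row 2: [I/2, 4/3 - 5*I]


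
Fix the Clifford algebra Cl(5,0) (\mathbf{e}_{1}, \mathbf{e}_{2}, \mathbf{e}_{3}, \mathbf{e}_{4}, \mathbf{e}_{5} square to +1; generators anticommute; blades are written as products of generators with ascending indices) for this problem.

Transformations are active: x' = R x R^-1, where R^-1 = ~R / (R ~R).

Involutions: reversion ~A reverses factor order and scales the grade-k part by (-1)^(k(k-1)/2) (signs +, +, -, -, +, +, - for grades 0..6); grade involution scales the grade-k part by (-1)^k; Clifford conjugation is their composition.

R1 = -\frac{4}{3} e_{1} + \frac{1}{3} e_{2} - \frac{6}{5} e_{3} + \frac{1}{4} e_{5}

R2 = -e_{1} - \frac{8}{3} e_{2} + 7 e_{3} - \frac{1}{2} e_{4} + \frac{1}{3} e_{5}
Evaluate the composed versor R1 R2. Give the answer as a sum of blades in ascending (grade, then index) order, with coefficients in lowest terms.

Distribute over the terms of R1 (each basis-blade product reordered to ascending indices, repeated generators contracted through their squares):
(-\frac{4}{3} e_{1}) R2 = \frac{4}{3} + \frac{32}{9} e_{1} e_{2} - \frac{28}{3} e_{1} e_{3} + \frac{2}{3} e_{1} e_{4} - \frac{4}{9} e_{1} e_{5}
(\frac{1}{3} e_{2}) R2 = -\frac{8}{9} + \frac{1}{3} e_{1} e_{2} + \frac{7}{3} e_{2} e_{3} - \frac{1}{6} e_{2} e_{4} + \frac{1}{9} e_{2} e_{5}
(-\frac{6}{5} e_{3}) R2 = -\frac{42}{5} - \frac{6}{5} e_{1} e_{3} - \frac{16}{5} e_{2} e_{3} + \frac{3}{5} e_{3} e_{4} - \frac{2}{5} e_{3} e_{5}
(\frac{1}{4} e_{5}) R2 = \frac{1}{12} + \frac{1}{4} e_{1} e_{5} + \frac{2}{3} e_{2} e_{5} - \frac{7}{4} e_{3} e_{5} + \frac{1}{8} e_{4} e_{5}
Summing the partial products and collecting blades:
Answer: -\frac{1417}{180} + \frac{35}{9} e_{1} e_{2} - \frac{158}{15} e_{1} e_{3} + \frac{2}{3} e_{1} e_{4} - \frac{7}{36} e_{1} e_{5} - \frac{13}{15} e_{2} e_{3} - \frac{1}{6} e_{2} e_{4} + \frac{7}{9} e_{2} e_{5} + \frac{3}{5} e_{3} e_{4} - \frac{43}{20} e_{3} e_{5} + \frac{1}{8} e_{4} e_{5}


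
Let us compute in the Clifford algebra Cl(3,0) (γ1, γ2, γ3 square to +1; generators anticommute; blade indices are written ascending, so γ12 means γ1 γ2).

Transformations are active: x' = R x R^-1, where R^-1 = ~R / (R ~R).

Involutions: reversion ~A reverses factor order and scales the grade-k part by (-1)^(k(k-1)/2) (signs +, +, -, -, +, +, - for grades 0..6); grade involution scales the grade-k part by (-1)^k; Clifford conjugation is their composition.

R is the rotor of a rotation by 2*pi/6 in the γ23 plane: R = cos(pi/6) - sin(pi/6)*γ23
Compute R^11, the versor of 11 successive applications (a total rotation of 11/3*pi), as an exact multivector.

Half-angle bookkeeping: 11 applications in γ23 add up to rotor phase 11*pi/6 = 11*pi/6, so R^11 = cos(11*pi/6) - sin(11*pi/6)*γ23.
cos(11*pi/6) = sqrt(3)/2 and sin(11*pi/6) = -1/2, so R^11 = sqrt(3)/2 + 1/2*γ23. The net rotation is 5/3*pi (after discarding 1 full turn, each of which contributes a factor -1 to the rotor); the rotor keeps the half-angle phase exactly.
Answer: sqrt(3)/2 + 1/2*γ23


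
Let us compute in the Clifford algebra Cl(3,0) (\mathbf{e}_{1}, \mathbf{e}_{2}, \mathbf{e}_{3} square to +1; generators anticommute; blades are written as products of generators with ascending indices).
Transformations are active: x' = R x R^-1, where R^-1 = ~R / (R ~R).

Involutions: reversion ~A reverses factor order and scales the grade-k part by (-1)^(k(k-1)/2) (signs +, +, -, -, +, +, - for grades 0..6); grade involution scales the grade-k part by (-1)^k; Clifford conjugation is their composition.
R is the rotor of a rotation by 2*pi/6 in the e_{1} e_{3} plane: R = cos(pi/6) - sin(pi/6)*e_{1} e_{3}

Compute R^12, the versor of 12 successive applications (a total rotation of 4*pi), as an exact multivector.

Because a rotor carries half the rotation angle, composing 12 copies of this e_{1} e_{3}-plane rotor multiplies the phase: 12*(pi/6) = 2 \pi, hence R^12 = cos(2 \pi) - sin(2 \pi)*e_{1} e_{3}.
cos(2 \pi) = 1 and sin(2 \pi) = 0, so R^12 = 1. The total rotation 4*pi is 2 full turns, so every vector returns to itself, yet the rotor is +1, back on the identity sheet (an even number of 2*pi turns).
Answer: 1


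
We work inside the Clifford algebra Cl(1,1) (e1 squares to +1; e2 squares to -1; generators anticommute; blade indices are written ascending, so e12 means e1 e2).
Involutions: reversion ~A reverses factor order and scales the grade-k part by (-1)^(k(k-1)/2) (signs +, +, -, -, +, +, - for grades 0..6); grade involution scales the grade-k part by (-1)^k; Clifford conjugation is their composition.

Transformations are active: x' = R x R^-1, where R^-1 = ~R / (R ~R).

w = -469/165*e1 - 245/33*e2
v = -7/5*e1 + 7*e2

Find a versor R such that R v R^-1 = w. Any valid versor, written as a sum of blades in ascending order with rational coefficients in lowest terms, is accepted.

A norm check does it: q(v) = q(w) = -1176/25, hence R = v + w = -140/33*e1 - 14/33*e2 realises the map — parallel part kept, (v - w)/2 negated, v carried to w.
Answer: -140/33*e1 - 14/33*e2


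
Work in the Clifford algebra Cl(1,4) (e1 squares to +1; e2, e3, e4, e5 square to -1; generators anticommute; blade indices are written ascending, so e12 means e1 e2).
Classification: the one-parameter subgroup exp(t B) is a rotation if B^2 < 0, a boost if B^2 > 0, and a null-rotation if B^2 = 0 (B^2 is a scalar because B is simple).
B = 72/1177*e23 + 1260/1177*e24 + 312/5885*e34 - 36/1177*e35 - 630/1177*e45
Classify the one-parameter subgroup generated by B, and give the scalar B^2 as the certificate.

B^2 term by term: the squares give (72/1177)^2*(e23)^2 + (1260/1177)^2*(e24)^2 + (312/5885)^2*(e34)^2 + (-36/1177)^2*(e35)^2 + (-630/1177)^2*(e45)^2 = 5184/1385329*(-1) + 1587600/1385329*(-1) + 97344/34633225*(-1) + 1296/1385329*(-1) + 396900/1385329*(-1) = -36/25 (each basis 2-blade squares to minus the product of its generators' squares); cross terms between blades sharing an index anticommute and cancel; the commuting (index-disjoint) pairs give grade-4 terms 2*c*c'*(blade product), which cancel blade by blade — e2345: -90720/1385329 + 90720/1385329 = 0 — confirming B is simple. So B^2 = -36/25.
Answer: rotation, certificate B^2 = -36/25. The class reads off the invariant scalar -36/25 directly.


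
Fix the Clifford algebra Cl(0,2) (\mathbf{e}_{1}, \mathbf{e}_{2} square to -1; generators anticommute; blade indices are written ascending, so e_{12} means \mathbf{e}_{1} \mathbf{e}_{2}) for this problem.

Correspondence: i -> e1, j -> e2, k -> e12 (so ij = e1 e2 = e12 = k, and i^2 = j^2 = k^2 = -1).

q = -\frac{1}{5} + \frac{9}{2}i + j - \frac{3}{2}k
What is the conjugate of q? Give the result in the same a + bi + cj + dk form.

In blades: q = -\frac{1}{5} + \frac{9}{2} e_{1} + e_{2} - \frac{3}{2} e_{12}.
Conjugation here is Clifford conjugation: the scalar is fixed and the grade-1 and grade-2 blades all flip sign, giving -\frac{1}{5} - \frac{9}{2} e_{1} - e_{2} + \frac{3}{2} e_{12}; translating back:
Answer: -\frac{1}{5} - \frac{9}{2}i - j + \frac{3}{2}k


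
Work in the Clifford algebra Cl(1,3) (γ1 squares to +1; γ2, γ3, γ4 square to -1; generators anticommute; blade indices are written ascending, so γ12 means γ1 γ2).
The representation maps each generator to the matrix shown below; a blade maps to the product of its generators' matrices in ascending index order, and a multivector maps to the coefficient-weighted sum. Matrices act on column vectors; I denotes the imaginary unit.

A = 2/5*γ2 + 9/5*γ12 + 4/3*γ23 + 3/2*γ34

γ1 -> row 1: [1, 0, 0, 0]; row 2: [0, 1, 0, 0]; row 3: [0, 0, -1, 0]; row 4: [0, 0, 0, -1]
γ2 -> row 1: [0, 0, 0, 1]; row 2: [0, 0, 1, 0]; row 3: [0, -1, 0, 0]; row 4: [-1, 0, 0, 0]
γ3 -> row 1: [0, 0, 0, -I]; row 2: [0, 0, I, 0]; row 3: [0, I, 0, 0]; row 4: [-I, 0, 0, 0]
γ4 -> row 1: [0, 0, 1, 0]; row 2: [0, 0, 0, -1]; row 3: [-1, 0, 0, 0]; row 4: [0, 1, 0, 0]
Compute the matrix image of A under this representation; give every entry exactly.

Bivector images (products of the table entries): rho(γ12) = rho(γ1)rho(γ2) = row 1: [0, 0, 0, 1]; row 2: [0, 0, 1, 0]; row 3: [0, 1, 0, 0]; row 4: [1, 0, 0, 0]; rho(γ23) = rho(γ2)rho(γ3) = row 1: [-I, 0, 0, 0]; row 2: [0, I, 0, 0]; row 3: [0, 0, -I, 0]; row 4: [0, 0, 0, I]; rho(γ34) = rho(γ3)rho(γ4) = row 1: [0, -I, 0, 0]; row 2: [-I, 0, 0, 0]; row 3: [0, 0, 0, -I]; row 4: [0, 0, -I, 0].
M = (2/5)*rho(γ2) + (9/5)*rho(γ12) + (4/3)*rho(γ23) + (3/2)*rho(γ34), summed entrywise:
Answer: row 1: [-4*I/3, -3*I/2, 0, 11/5]; row 2: [-3*I/2, 4*I/3, 11/5, 0]; row 3: [0, 7/5, -4*I/3, -3*I/2]; row 4: [7/5, 0, -3*I/2, 4*I/3]


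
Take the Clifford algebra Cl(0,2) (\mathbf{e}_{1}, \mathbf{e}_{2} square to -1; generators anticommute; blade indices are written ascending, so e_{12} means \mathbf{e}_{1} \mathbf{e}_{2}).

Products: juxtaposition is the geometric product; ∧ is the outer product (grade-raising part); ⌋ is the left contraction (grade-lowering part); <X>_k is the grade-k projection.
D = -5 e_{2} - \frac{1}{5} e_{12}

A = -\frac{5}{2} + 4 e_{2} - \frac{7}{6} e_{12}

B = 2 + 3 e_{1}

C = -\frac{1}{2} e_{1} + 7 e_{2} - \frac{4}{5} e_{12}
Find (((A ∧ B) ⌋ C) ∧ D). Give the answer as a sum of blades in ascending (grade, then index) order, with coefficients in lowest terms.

step 1: -5 - \frac{15}{2} e_{1} + 8 e_{2} - \frac{43}{3} e_{12}
step 2: -\frac{4273}{60} - \frac{39}{10} e_{1} - 41 e_{2} + 4 e_{12}
step 3: \frac{4273}{12} e_{2} + \frac{10123}{300} e_{12}
Answer: \frac{4273}{12} e_{2} + \frac{10123}{300} e_{12}


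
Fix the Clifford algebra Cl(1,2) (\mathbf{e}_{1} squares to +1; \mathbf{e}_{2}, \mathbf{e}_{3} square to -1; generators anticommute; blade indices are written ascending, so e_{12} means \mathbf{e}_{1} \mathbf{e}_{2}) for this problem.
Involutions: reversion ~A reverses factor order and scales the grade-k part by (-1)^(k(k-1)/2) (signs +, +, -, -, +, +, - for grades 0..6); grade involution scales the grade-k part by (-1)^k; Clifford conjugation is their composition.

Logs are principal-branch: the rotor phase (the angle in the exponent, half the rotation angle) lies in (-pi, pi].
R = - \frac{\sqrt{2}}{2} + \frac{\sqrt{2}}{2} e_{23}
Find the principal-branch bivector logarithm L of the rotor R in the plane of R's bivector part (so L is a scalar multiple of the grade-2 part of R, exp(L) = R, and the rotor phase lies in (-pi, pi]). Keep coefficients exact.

The scalar part of R is - \frac{\sqrt{2}}{2}, and that scalar determines the rotor phase on the principal branch; recovering the unit plane as bivector-part over sine of the phase gives L = phase * plane.
Concretely: cos(phase) = - \frac{\sqrt{2}}{2} gives phase = ±\frac{3 \pi}{4}, and since phase/sin(phase) is even the sign is immaterial: L = (phase/sin(phase)) * <R>_2 = (\frac{3 \sqrt{2} \pi}{4}) * <R>_2.
Answer: \frac{3 \pi}{4} e_{23}


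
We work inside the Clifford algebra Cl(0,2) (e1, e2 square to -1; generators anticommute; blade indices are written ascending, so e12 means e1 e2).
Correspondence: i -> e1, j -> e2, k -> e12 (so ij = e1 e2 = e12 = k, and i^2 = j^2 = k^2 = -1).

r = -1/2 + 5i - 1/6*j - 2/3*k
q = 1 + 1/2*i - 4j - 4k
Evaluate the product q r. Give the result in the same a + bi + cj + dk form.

In blades: q = 1 + 1/2*e1 - 4*e2 - 4*e12, r = -1/2 + 5*e1 - 1/6*e2 - 2/3*e12.
Distribute q over r term by term (generator squares from the signature, products reordered to ascending indices): (1)*r = -1/2 + 5*e1 - 1/6*e2 - 2/3*e12; (1/2*e1)*r = -5/2 - 1/4*e1 + 1/3*e2 - 1/12*e12; (-4*e2)*r = -2/3 + 8/3*e1 + 2*e2 + 20*e12; (-4*e12)*r = -8/3 - 2/3*e1 - 20*e2 + 2*e12.
Sum: -19/3 + 27/4*e1 - 107/6*e2 + 85/4*e12; translating back through the correspondence:
Answer: -19/3 + 27/4*i - 107/6*j + 85/4*k


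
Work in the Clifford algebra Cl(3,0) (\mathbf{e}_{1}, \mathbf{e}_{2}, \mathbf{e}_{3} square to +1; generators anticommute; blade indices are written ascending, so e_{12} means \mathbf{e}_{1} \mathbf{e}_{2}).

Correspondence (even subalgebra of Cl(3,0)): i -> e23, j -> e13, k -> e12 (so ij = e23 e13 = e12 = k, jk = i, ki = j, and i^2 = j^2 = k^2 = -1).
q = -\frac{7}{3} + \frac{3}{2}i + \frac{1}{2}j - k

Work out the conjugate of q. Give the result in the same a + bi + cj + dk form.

In blades: q = -\frac{7}{3} - e_{12} + \frac{1}{2} e_{13} + \frac{3}{2} e_{23}.
Quaternion conjugation is reversion on the even subalgebra: the scalar is fixed and every grade-2 blade flips sign, giving -\frac{7}{3} + e_{12} - \frac{1}{2} e_{13} - \frac{3}{2} e_{23}; translating back:
Answer: -\frac{7}{3} - \frac{3}{2}i - \frac{1}{2}j + k


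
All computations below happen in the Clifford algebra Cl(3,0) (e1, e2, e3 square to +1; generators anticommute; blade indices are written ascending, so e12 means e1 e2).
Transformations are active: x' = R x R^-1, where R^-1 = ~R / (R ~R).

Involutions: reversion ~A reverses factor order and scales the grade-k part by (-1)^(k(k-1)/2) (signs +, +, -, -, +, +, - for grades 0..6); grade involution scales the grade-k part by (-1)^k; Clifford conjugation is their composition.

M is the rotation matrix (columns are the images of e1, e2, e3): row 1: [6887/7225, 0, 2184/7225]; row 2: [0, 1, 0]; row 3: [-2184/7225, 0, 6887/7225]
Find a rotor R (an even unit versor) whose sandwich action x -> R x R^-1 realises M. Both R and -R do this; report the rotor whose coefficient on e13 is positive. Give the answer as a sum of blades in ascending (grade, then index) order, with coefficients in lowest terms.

Method: write R = a + b12*e12 + b13*e13 + b23*e23 with a^2 + b12^2 + b13^2 + b23^2 = 1 (so R^-1 = ~R). Expanding the columns R e_j ~R gives tr M = 4a^2 - 1 and, from the antisymmetric part, M21 - M12 = -4a*b12, M13 - M31 = 4a*b13, M32 - M23 = -4a*b23.
Here tr M = 20999/7225, so a^2 = (1 + tr M)/4 = 7056/7225 and a = ±84/85. Taking a = 84/85: M21 - M12 = 0, M13 - M31 = 4368/7225, M32 - M23 = 0, giving b12 = 0, b13 = 13/85, b23 = 0, i.e. R = 84/85 + 13/85*e13.
Its e13 coefficient is already positive.
Answer: 84/85 + 13/85*e13. Recall the cover is two-to-one: with M of trace 20999/7225, both preimages act alike, and the stated e13 sign chooses the sheet.


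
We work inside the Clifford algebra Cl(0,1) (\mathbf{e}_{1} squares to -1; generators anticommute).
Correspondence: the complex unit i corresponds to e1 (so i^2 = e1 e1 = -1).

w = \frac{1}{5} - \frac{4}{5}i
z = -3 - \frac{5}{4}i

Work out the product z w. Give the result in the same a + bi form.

In blades: z = -3 - \frac{5}{4} e_{1}, w = \frac{1}{5} - \frac{4}{5} e_{1}.
Distribute z over w term by term (generator squares from the signature, products reordered to ascending indices): (-3)*w = -\frac{3}{5} + \frac{12}{5} e_{1}; (-\frac{5}{4} e_{1})*w = -1 - \frac{1}{4} e_{1}.
Sum: -\frac{8}{5} + \frac{43}{20} e_{1}; translating back through the correspondence:
Answer: -\frac{8}{5} + \frac{43}{20}i


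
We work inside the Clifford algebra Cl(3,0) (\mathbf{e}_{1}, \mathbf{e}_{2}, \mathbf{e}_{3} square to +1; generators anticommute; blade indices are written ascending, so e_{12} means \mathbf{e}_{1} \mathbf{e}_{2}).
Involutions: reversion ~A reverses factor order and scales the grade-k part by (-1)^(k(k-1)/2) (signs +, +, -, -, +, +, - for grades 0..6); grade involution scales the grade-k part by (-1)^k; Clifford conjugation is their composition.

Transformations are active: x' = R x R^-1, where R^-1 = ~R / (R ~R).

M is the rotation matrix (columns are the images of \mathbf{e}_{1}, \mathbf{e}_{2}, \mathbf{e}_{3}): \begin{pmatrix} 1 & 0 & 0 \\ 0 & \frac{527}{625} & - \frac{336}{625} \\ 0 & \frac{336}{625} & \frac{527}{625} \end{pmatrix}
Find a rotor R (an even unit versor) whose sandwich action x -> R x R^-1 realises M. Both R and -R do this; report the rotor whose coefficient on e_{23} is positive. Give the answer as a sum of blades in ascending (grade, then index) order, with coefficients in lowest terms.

Method: write R = a + b12*e_{12} + b13*e_{13} + b23*e_{23} with a^2 + b12^2 + b13^2 + b23^2 = 1 (so R^-1 = ~R). Expanding the columns R e_j ~R gives tr M = 4a^2 - 1 and, from the antisymmetric part, M21 - M12 = -4a*b12, M13 - M31 = 4a*b13, M32 - M23 = -4a*b23.
Here tr M = \frac{1679}{625}, so a^2 = (1 + tr M)/4 = \frac{576}{625} and a = ±\frac{24}{25}. Taking a = \frac{24}{25}: M21 - M12 = 0, M13 - M31 = 0, M32 - M23 = \frac{672}{625}, giving b12 = 0, b13 = 0, b23 = -\frac{7}{25}, i.e. R = \frac{24}{25} - \frac{7}{25} e_{23}.
Its e_{23} coefficient is negative, so report the other preimage -R.
Answer: -\frac{24}{25} + \frac{7}{25} e_{23}. Sheet selection: the two-to-one cover makes ±R indistinguishable at the matrix level (trace \frac{1679}{625}), so uniqueness comes from the required sign on e_{23}.


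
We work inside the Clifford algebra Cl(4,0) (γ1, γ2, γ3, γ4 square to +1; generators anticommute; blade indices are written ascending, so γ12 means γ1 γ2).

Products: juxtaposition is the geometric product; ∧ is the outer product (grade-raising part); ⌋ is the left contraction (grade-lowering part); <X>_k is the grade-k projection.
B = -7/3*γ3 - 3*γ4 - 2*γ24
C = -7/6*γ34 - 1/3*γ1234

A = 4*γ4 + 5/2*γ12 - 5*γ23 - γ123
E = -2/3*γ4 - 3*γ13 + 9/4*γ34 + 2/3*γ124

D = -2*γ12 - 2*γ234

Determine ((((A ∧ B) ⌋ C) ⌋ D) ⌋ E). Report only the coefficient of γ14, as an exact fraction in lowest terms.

step 1: 28/3*γ34 - 35/6*γ123 - 15/2*γ124 + 15*γ234 + 3*γ1234
step 2: 89/9 - 5*γ1 + 5/2*γ3 - 35/18*γ4 + 28/9*γ12
step 3: 56/9 + 10*γ2 - 178/9*γ12 + 35/9*γ23 + 5*γ24 - 178/9*γ234
step 4: -10/3*γ1 + 244/27*γ4 - 56/3*γ13 - 20/3*γ14 + 14*γ34 + 112/27*γ124
Answer: -20/3


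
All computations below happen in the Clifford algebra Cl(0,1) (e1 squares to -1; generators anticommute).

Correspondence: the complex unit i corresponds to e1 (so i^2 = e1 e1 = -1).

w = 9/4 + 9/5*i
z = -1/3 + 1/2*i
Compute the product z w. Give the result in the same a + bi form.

In blades: z = -1/3 + 1/2*e1, w = 9/4 + 9/5*e1.
Distribute z over w term by term (generator squares from the signature, products reordered to ascending indices): (-1/3)*w = -3/4 - 3/5*e1; (1/2*e1)*w = -9/10 + 9/8*e1.
Sum: -33/20 + 21/40*e1; translating back through the correspondence:
Answer: -33/20 + 21/40*i


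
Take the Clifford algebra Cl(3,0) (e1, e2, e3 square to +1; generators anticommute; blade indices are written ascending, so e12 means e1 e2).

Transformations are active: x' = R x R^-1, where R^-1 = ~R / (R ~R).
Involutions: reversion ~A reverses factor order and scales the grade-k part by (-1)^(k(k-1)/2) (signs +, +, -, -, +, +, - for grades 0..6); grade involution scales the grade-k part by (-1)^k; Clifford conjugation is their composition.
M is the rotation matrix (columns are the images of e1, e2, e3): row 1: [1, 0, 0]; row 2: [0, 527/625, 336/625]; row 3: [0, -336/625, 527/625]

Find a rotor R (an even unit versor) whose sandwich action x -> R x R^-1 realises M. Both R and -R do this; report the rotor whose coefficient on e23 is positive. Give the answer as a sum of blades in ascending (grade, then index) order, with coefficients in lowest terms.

Method: write R = a + b12*e12 + b13*e13 + b23*e23 with a^2 + b12^2 + b13^2 + b23^2 = 1 (so R^-1 = ~R). Expanding the columns R e_j ~R gives tr M = 4a^2 - 1 and, from the antisymmetric part, M21 - M12 = -4a*b12, M13 - M31 = 4a*b13, M32 - M23 = -4a*b23.
Here tr M = 1679/625, so a^2 = (1 + tr M)/4 = 576/625 and a = ±24/25. Taking a = 24/25: M21 - M12 = 0, M13 - M31 = 0, M32 - M23 = -672/625, giving b12 = 0, b13 = 0, b23 = 7/25, i.e. R = 24/25 + 7/25*e23.
Its e23 coefficient is already positive.
Answer: 24/25 + 7/25*e23. Key observation: the double cover Spin(3) -> SO(3) sends R and -R to the same matrix (trace 1679/625 here), so the stated sign of the e23 coefficient is what selects one sheet.


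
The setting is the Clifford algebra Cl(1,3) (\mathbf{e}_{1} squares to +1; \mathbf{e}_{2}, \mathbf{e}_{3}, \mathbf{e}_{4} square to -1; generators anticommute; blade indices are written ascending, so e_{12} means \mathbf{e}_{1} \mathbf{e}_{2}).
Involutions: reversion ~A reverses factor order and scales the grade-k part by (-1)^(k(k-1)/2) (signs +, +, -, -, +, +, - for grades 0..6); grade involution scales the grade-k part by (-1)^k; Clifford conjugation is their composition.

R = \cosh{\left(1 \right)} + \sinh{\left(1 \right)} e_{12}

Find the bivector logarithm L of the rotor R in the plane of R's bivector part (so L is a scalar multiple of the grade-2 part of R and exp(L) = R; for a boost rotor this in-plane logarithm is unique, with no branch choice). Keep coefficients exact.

The scalar part of R is \cosh{\left(1 \right)}, which determines |rapidity| via cosh; the sign lives in the bivector part, and pairing them (bivector part over sinh of the rapidity = the plane) gives the unique in-plane L = rapidity * plane.
Concretely: cosh(rapidity) = \cosh{\left(1 \right)} gives rapidity = ±1, and since rapidity/sinh(rapidity) is even the sign is immaterial: L = (rapidity/sinh(rapidity)) * <R>_2 = (\frac{1}{\sinh{\left(1 \right)}}) * <R>_2.
Answer: e_{12}


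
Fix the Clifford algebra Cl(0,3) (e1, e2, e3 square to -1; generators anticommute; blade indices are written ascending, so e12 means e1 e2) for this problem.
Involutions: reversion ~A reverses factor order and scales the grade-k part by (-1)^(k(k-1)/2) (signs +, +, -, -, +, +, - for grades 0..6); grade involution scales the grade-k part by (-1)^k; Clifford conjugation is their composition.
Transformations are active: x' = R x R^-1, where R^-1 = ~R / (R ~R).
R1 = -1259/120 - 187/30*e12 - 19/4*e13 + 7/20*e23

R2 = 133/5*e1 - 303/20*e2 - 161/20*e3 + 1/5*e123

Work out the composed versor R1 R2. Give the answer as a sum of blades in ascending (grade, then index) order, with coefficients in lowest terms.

Distribute over the terms of R1 (each basis-blade product reordered to ascending indices, repeated generators contracted through their squares):
(-1259/120) R2 = -167447/600*e1 + 127159/800*e2 + 202699/2400*e3 - 1259/600*e123
(-187/30*e12) R2 = -18887/200*e1 - 24871/150*e2 + 187/150*e3 + 30107/600*e123
(-19/4*e13) R2 = -3059/80*e1 - 19/20*e2 - 2527/20*e3 - 5757/80*e123
(7/20*e23) R2 = -7/100*e1 + 1127/400*e2 - 2121/400*e3 + 931/100*e123
Summing the partial products and collecting blades:
Answer: -98837/240*e1 - 11977/2400*e2 - 4411/96*e3 - 5829/400*e123


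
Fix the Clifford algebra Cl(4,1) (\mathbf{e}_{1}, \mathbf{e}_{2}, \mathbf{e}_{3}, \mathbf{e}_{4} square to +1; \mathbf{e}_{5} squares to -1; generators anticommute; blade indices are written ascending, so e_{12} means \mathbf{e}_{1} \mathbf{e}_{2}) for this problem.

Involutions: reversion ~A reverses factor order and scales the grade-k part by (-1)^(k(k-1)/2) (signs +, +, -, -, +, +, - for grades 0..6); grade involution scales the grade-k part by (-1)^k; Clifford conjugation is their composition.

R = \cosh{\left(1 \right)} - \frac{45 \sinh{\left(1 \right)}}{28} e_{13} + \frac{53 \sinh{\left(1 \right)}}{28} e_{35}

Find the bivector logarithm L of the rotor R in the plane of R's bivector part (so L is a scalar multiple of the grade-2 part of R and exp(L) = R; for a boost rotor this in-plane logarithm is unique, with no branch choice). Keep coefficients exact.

The scalar part of R is \cosh{\left(1 \right)}, so cosh pins the rapidity up to sign — the sign comes from the bivector part; dividing that part by sinh of the rapidity yields the plane, and the in-plane L = rapidity * plane is unique because the two sign choices cancel.
Concretely: cosh(rapidity) = \cosh{\left(1 \right)} gives rapidity = ±1, and since rapidity/sinh(rapidity) is even the sign is immaterial: L = (rapidity/sinh(rapidity)) * <R>_2 = (\frac{1}{\sinh{\left(1 \right)}}) * <R>_2.
Answer: - \frac{45}{28} e_{13} + \frac{53}{28} e_{35}


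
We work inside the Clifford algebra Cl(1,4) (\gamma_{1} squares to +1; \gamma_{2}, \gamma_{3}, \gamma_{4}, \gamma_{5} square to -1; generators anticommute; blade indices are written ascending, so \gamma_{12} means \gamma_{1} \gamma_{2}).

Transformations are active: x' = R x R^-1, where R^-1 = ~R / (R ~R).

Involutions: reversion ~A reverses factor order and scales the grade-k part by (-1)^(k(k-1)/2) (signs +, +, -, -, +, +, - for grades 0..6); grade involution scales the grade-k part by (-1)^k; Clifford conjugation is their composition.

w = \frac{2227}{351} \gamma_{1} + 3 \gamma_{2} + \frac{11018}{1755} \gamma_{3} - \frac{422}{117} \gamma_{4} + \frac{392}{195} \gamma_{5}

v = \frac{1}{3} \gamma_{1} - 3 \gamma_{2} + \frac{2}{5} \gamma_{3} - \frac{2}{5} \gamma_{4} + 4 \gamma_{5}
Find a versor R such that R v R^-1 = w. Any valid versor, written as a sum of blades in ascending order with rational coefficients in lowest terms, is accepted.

R = v + w = \frac{2344}{351} \gamma_{1} + \frac{2344}{351} \gamma_{3} - \frac{2344}{585} \gamma_{4} + \frac{1172}{195} \gamma_{5} works: the equal norms (-\frac{5672}{225}) guarantee its sandwich swaps v into w.
Answer: \frac{2344}{351} \gamma_{1} + \frac{2344}{351} \gamma_{3} - \frac{2344}{585} \gamma_{4} + \frac{1172}{195} \gamma_{5}


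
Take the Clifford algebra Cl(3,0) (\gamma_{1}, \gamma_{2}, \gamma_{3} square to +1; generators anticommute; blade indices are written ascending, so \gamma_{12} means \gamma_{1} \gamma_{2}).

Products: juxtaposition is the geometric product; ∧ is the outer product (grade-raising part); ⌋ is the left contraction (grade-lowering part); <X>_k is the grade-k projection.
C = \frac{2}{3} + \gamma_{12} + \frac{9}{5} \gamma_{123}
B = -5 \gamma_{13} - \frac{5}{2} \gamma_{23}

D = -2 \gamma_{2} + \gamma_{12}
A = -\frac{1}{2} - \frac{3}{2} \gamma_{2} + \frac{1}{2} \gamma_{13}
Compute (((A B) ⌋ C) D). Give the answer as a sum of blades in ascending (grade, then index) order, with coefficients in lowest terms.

step 1: \frac{5}{2} + \frac{15}{4} \gamma_{3} + \frac{5}{4} \gamma_{12} + \frac{5}{2} \gamma_{13} + \frac{5}{4} \gamma_{23} - \frac{15}{2} \gamma_{123}
step 2: \frac{167}{12} - \frac{9}{4} \gamma_{1} + \frac{9}{2} \gamma_{2} - \frac{9}{4} \gamma_{3} + \frac{37}{4} \gamma_{12} + \frac{9}{2} \gamma_{123}
step 3: -\frac{73}{4} - 23 \gamma_{1} - \frac{361}{12} \gamma_{2} - \frac{9}{2} \gamma_{3} + \frac{221}{12} \gamma_{12} + 9 \gamma_{13} - \frac{9}{2} \gamma_{23} - \frac{9}{4} \gamma_{123}
Answer: -\frac{73}{4} - 23 \gamma_{1} - \frac{361}{12} \gamma_{2} - \frac{9}{2} \gamma_{3} + \frac{221}{12} \gamma_{12} + 9 \gamma_{13} - \frac{9}{2} \gamma_{23} - \frac{9}{4} \gamma_{123}


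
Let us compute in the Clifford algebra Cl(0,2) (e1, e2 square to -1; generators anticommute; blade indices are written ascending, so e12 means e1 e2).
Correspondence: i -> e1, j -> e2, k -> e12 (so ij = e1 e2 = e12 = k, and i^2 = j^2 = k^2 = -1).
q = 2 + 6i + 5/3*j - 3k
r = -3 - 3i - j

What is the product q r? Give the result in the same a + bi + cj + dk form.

In blades: q = 2 + 6*e1 + 5/3*e2 - 3*e12, r = -3 - 3*e1 - e2.
Distribute q over r term by term (generator squares from the signature, products reordered to ascending indices): (2)*r = -6 - 6*e1 - 2*e2; (6*e1)*r = 18 - 18*e1 - 6*e12; (5/3*e2)*r = 5/3 - 5*e2 + 5*e12; (-3*e12)*r = -3*e1 + 9*e2 + 9*e12.
Sum: 41/3 - 27*e1 + 2*e2 + 8*e12; translating back through the correspondence:
Answer: 41/3 - 27i + 2j + 8k


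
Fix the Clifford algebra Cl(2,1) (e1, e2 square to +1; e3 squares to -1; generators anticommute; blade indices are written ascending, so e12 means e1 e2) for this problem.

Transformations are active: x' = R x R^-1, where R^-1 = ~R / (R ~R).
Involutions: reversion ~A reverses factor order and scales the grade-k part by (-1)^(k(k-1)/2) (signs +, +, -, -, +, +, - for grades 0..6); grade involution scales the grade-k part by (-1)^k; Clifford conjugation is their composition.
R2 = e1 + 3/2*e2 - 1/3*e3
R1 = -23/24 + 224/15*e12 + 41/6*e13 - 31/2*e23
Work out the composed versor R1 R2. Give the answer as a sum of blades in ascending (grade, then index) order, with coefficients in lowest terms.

Distribute over the terms of R2 (each basis-blade product reordered to ascending indices, repeated generators contracted through their squares):
R1 (e1) = -23/24*e1 - 224/15*e2 - 41/6*e3 - 31/2*e123
R1 (3/2*e2) = 112/5*e1 - 23/16*e2 + 93/4*e3 - 41/4*e123
R1 (-1/3*e3) = 41/18*e1 - 31/6*e2 + 23/72*e3 - 224/45*e123
Summing the partial products and collecting blades:
Answer: 8539/360*e1 - 1723/80*e2 + 1205/72*e3 - 5531/180*e123


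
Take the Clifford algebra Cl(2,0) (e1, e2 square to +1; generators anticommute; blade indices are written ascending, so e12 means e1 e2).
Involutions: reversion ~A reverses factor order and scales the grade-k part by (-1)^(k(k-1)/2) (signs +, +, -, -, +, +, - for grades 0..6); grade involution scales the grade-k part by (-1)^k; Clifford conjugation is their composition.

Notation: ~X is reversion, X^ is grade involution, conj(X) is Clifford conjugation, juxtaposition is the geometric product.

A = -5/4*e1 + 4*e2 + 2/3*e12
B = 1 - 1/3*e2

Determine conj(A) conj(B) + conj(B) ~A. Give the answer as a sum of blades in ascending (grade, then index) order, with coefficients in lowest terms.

first term: -4/3 + 37/36*e1 - 4*e2 - 1/4*e12
second term: 4/3 - 37/36*e1 + 4*e2 - 1/4*e12
Answer: -1/2*e12


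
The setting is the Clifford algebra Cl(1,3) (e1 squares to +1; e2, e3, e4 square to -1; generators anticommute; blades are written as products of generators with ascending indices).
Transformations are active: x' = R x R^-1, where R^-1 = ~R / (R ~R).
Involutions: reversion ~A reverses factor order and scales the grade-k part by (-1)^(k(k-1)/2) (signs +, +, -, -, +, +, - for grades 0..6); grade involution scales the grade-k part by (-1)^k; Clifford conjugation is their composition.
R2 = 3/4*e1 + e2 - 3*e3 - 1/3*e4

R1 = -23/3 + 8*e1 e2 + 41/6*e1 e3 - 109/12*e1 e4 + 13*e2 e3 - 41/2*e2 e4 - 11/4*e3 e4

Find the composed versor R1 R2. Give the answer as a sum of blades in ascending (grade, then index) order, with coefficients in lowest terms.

Distribute over the terms of R2 (each basis-blade product reordered to ascending indices, repeated generators contracted through their squares):
R1 (3/4*e1) = -23/4*e1 - 6*e2 - 41/8*e3 + 109/16*e4 + 39/4*e1 e2 e3 - 123/8*e1 e2 e4 - 33/16*e1 e3 e4
R1 (e2) = -8*e1 - 23/3*e2 + 13*e3 - 41/2*e4 - 41/6*e1 e2 e3 + 109/12*e1 e2 e4 - 11/4*e2 e3 e4
R1 (-3*e3) = 41/2*e1 + 39*e2 + 23*e3 + 33/4*e4 - 24*e1 e2 e3 - 109/4*e1 e3 e4 - 123/2*e2 e3 e4
R1 (-1/3*e4) = -109/36*e1 - 41/6*e2 - 11/12*e3 + 23/9*e4 - 8/3*e1 e2 e4 - 41/18*e1 e3 e4 - 13/3*e2 e3 e4
Summing the partial products and collecting blades:
Answer: 67/18*e1 + 37/2*e2 + 719/24*e3 - 415/144*e4 - 253/12*e1 e2 e3 - 215/24*e1 e2 e4 - 4549/144*e1 e3 e4 - 823/12*e2 e3 e4


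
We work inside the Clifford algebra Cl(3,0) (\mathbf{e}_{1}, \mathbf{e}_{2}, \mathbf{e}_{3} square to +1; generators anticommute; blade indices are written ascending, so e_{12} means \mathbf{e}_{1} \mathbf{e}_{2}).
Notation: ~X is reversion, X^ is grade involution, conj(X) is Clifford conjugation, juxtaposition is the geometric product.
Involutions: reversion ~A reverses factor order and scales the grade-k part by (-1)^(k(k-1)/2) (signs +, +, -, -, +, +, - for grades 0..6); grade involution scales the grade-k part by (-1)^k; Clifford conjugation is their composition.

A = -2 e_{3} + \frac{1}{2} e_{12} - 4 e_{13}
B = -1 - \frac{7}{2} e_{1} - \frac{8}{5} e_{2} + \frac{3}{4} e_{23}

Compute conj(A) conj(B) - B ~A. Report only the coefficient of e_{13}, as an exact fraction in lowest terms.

first term: -\frac{4}{5} e_{1} + \frac{13}{4} e_{2} - 16 e_{3} + \frac{7}{2} e_{12} - \frac{85}{8} e_{13} - \frac{16}{5} e_{23} - \frac{32}{5} e_{123}
second term: -\frac{4}{5} e_{1} + \frac{1}{4} e_{2} - 12 e_{3} + \frac{7}{2} e_{12} + \frac{27}{8} e_{13} + \frac{16}{5} e_{23} + \frac{32}{5} e_{123}
Answer: -14


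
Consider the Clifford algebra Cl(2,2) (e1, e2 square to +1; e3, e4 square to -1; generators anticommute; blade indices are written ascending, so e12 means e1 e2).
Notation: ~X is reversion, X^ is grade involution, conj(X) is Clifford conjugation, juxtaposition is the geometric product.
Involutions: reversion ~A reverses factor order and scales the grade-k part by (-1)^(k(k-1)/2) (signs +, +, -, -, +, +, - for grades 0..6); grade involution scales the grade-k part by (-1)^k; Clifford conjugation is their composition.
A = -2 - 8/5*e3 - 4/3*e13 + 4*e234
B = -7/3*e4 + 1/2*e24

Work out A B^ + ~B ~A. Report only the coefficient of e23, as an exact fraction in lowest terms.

first term: -2*e3 - 14/3*e4 - 28/3*e23 - e24 - 56/15*e34 - 28/9*e134 + 4/5*e234 + 2/3*e1234
second term: -2*e3 + 14/3*e4 - 28/3*e23 + e24 - 56/15*e34 - 28/9*e134 - 4/5*e234 + 2/3*e1234
Answer: -56/3
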